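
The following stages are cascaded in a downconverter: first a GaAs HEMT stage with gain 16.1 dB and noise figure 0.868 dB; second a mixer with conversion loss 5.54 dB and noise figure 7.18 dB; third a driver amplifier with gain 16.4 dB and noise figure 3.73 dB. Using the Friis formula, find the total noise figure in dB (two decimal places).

1.60 dB

Convert to linear (a loss of L dB is a gain of −L dB): F_i = 10^(NF_i/10), G_i = 10^(G_i,dB/10)
  Stage 1: F_1 = 10^(0.868/10) = 1.221, G_1 = 10^(16.1/10) = 40.74
  Stage 2: F_2 = 10^(7.18/10) = 5.224, G_2 = 10^(−5.54/10) = 0.2793
  Stage 3: F_3 = 10^(3.73/10) = 2.360, G_3 = 10^(16.4/10) = 43.65
Friis cascade:
  F = 1.221 + (5.224 − 1)/40.74 + (2.360 − 1)/11.38 = 1.445
NF = 10 log₁₀(1.445) = 1.60 dB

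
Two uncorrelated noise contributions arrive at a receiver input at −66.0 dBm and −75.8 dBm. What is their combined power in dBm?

Convert to linear, add, convert back:
P₁ = 2.51×10⁻¹⁰ W, P₂ = 2.63×10⁻¹¹ W
P_tot = 2.77×10⁻¹⁰ W → 10 log₁₀(P_tot / 10⁻³) = −65.6 dBm

−65.6 dBm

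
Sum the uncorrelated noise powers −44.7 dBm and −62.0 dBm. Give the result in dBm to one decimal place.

−44.6 dBm

Convert to linear, add, convert back:
P₁ = 3.39×10⁻⁸ W, P₂ = 6.31×10⁻¹⁰ W
P_tot = 3.45×10⁻⁸ W → 10 log₁₀(P_tot / 10⁻³) = −44.6 dBm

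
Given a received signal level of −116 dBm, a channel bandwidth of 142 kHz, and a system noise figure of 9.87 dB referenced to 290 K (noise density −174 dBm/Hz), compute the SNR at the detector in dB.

Noise floor: N = −174 + 10 log₁₀(B) + NF
10 log₁₀(1.42×10⁵) = 51.52 dB
N = −174 + 51.52 + 9.87 = −112.61 dBm
SNR = P_sig − N = −116 − (−112.61) = −3.39 dB → −3.4 dB

−3.4 dB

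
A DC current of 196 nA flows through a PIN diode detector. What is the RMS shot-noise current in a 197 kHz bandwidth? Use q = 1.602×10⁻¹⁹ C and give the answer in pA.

I_n = √(2qI·B)
2qI·B = 2 × 1.602×10⁻¹⁹ × 1.96×10⁻⁷ × 1.97×10⁵ = 1.24×10⁻²⁰ A²
I_n = √(1.24×10⁻²⁰) = 1.11×10⁻¹⁰ A = 111 pA

111 pA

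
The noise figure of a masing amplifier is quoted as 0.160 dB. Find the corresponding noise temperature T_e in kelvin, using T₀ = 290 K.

F = 10^(0.160/10) = 1.03753
T_e = (F − 1)·T₀ = (1.03753 − 1) × 290 = 10.9 K

10.9 K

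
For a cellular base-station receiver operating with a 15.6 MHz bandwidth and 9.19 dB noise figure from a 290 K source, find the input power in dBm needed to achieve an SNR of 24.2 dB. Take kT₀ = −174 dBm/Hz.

Sensitivity = −174 + 10 log₁₀(B) + NF + SNR_min
= −174 + 71.93 + 9.19 + 24.2
= −68.68 dBm → −68.7 dBm

−68.7 dBm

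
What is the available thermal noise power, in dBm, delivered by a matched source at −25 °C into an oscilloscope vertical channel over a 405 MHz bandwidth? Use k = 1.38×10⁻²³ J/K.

−88.6 dBm

T = −25 °C + 273.15 = 248.15 K
P_n = kTB = 1.38×10⁻²³ × 248.15 × 4.05×10⁸ = 1.39×10⁻¹² W
In dBm: 10 log₁₀(1.39×10⁻¹² / 10⁻³) = −88.6 dBm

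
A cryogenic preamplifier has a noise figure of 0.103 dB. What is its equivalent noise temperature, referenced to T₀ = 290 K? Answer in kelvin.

6.96 K

F = 10^(0.103/10) = 1.024
T_e = (F − 1)·T₀ = (1.024 − 1) × 290 = 6.96 K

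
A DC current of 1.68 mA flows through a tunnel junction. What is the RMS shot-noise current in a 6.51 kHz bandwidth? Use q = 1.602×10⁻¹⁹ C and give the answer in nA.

1.87 nA

I_n = √(2qI·B)
2qI·B = 2 × 1.602×10⁻¹⁹ × 1.68×10⁻³ × 6.51×10³ = 3.50×10⁻¹⁸ A²
I_n = √(3.50×10⁻¹⁸) = 1.87×10⁻⁹ A = 1.87 nA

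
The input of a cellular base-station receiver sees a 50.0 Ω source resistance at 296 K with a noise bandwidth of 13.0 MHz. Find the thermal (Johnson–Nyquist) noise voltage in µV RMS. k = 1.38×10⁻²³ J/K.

V_n = √(4kTRB)
4kTRB = 4 × 1.38×10⁻²³ × 296 × 5.00×10¹ × 1.30×10⁷ = 1.06×10⁻¹¹ V²
V_n = √(1.06×10⁻¹¹) = 3.26×10⁻⁶ V = 3.26 µV

3.26 µV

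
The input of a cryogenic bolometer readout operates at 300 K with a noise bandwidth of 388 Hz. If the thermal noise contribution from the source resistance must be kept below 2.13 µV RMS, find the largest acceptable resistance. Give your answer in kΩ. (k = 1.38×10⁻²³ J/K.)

706 kΩ

Johnson–Nyquist: V_n = √(4kTRB) ⇒ R = V_n² / (4kTB)
4kTB = 4 × 1.38×10⁻²³ × 300 × 3.88×10² = 6.43×10⁻¹⁸
R = (2.13×10⁻⁶)² / 6.43×10⁻¹⁸ = 7.06×10⁵ Ω = 706 kΩ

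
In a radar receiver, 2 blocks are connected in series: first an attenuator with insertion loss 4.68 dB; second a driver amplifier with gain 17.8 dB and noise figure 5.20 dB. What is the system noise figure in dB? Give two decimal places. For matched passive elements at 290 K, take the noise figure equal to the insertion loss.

Convert to linear (a loss of L dB is a gain of −L dB): F_i = 10^(NF_i/10), G_i = 10^(G_i,dB/10)
  Stage 1: F_1 = 10^(4.68/10) = 2.938, G_1 = 10^(−4.68/10) = 0.3404
  Stage 2: F_2 = 10^(5.20/10) = 3.311, G_2 = 10^(17.8/10) = 60.26
Friis cascade:
  F = 2.938 + (3.311 − 1)/0.3404 = 9.727
NF = 10 log₁₀(9.727) = 9.88 dB

9.88 dB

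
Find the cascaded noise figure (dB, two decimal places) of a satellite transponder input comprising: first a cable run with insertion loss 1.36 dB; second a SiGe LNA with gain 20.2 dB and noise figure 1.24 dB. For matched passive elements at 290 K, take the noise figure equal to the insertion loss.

Convert to linear (a loss of L dB is a gain of −L dB): F_i = 10^(NF_i/10), G_i = 10^(G_i,dB/10)
  Stage 1: F_1 = 10^(1.36/10) = 1.368, G_1 = 10^(−1.36/10) = 0.7311
  Stage 2: F_2 = 10^(1.24/10) = 1.330, G_2 = 10^(20.2/10) = 104.7
Friis cascade:
  F = 1.368 + (1.330 − 1)/0.7311 = 1.820
NF = 10 log₁₀(1.820) = 2.60 dB

2.60 dB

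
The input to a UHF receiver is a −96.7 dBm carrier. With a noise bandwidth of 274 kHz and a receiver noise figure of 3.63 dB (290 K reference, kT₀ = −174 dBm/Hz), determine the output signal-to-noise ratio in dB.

19.3 dB

Noise floor: N = −174 + 10 log₁₀(B) + NF
10 log₁₀(2.74×10⁵) = 54.38 dB
N = −174 + 54.38 + 3.63 = −115.99 dBm
SNR = P_sig − N = −96.7 − (−115.99) = 19.29 dB → 19.3 dB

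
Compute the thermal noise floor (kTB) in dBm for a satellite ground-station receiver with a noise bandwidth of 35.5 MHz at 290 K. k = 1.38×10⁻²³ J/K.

−98.5 dBm

P_n = kTB = 1.38×10⁻²³ × 290 × 3.55×10⁷ = 1.42×10⁻¹³ W
In dBm: 10 log₁₀(1.42×10⁻¹³ / 10⁻³) = −98.5 dBm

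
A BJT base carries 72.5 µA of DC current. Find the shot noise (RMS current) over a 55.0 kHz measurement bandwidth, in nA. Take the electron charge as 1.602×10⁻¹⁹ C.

1.13 nA

I_n = √(2qI·B)
2qI·B = 2 × 1.602×10⁻¹⁹ × 7.25×10⁻⁵ × 5.50×10⁴ = 1.28×10⁻¹⁸ A²
I_n = √(1.28×10⁻¹⁸) = 1.13×10⁻⁹ A = 1.13 nA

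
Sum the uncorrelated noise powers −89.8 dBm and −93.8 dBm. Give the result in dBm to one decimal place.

Convert to linear, add, convert back:
P₁ = 1.05×10⁻¹² W, P₂ = 4.17×10⁻¹³ W
P_tot = 1.46×10⁻¹² W → 10 log₁₀(P_tot / 10⁻³) = −88.3 dBm

−88.3 dBm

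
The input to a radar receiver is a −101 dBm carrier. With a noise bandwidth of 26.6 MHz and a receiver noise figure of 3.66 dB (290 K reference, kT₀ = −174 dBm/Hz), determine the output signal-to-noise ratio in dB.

−4.9 dB

Noise floor: N = −174 + 10 log₁₀(B) + NF
10 log₁₀(2.66×10⁷) = 74.25 dB
N = −174 + 74.25 + 3.66 = −96.09 dBm
SNR = P_sig − N = −101 − (−96.09) = −4.91 dB → −4.9 dB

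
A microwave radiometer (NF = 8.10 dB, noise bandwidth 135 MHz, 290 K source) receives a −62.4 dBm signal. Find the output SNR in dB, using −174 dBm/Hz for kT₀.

Noise floor: N = −174 + 10 log₁₀(B) + NF
10 log₁₀(1.35×10⁸) = 81.3 dB
N = −174 + 81.3 + 8.10 = −84.60 dBm
SNR = P_sig − N = −62.4 − (−84.60) = 22.20 dB → 22.2 dB

22.2 dB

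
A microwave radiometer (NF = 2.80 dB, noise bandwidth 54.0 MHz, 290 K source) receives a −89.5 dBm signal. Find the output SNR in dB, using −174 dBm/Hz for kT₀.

Noise floor: N = −174 + 10 log₁₀(B) + NF
10 log₁₀(5.40×10⁷) = 77.32 dB
N = −174 + 77.32 + 2.80 = −93.88 dBm
SNR = P_sig − N = −89.5 − (−93.88) = 4.38 dB → 4.4 dB

4.4 dB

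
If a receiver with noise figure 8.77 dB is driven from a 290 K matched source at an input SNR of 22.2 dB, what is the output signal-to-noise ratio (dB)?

By definition F = SNR_in/SNR_out, so in dB: SNR_out = SNR_in − NF
SNR_out = 22.2 − 8.77 = 13.43 dB

13.43 dB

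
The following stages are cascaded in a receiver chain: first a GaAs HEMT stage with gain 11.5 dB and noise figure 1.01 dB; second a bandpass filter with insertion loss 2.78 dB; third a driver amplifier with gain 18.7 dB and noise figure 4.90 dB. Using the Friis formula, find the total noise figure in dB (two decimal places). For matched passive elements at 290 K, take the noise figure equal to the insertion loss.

Convert to linear (a loss of L dB is a gain of −L dB): F_i = 10^(NF_i/10), G_i = 10^(G_i,dB/10)
  Stage 1: F_1 = 10^(1.01/10) = 1.262, G_1 = 10^(11.5/10) = 14.13
  Stage 2: F_2 = 10^(2.78/10) = 1.897, G_2 = 10^(−2.78/10) = 0.5272
  Stage 3: F_3 = 10^(4.90/10) = 3.090, G_3 = 10^(18.7/10) = 74.13
Friis cascade:
  F = 1.262 + (1.897 − 1)/14.13 + (3.090 − 1)/7.447 = 1.606
NF = 10 log₁₀(1.606) = 2.06 dB

2.06 dB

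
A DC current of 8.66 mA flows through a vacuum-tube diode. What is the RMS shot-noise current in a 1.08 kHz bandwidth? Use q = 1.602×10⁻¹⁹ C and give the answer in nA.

I_n = √(2qI·B)
2qI·B = 2 × 1.602×10⁻¹⁹ × 8.66×10⁻³ × 1.08×10³ = 3.00×10⁻¹⁸ A²
I_n = √(3.00×10⁻¹⁸) = 1.73×10⁻⁹ A = 1.73 nA

1.73 nA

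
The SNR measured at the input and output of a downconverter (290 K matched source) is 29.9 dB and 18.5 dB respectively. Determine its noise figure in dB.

11.4 dB

NF (dB) = SNR_in(dB) − SNR_out(dB) when the source is at T₀
NF = 29.9 − 18.5 = 11.4 dB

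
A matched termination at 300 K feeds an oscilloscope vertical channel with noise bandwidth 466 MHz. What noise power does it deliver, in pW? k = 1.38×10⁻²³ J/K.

1.93 pW

P_n = kTB = 1.38×10⁻²³ × 300 × 4.66×10⁸ = 1.93×10⁻¹² W = 1.93 pW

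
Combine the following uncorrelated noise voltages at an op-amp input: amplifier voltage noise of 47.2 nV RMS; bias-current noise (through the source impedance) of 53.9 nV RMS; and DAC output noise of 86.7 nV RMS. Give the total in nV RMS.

Uncorrelated sources add in power (mean-square): V_tot = √(ΣV_i²)
V_tot = √[(4.72×10⁻⁸)² + (5.39×10⁻⁸)² + (8.67×10⁻⁸)²] = 1.12×10⁻⁷ V = 112 nV

112 nV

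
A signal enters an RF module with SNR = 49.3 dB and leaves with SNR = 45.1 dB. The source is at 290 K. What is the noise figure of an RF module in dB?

NF (dB) = SNR_in(dB) − SNR_out(dB) when the source is at T₀
NF = 49.3 − 45.1 = 4.2 dB

4.2 dB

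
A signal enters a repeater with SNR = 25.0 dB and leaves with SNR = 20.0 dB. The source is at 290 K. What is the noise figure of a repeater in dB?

5.0 dB

NF (dB) = SNR_in(dB) − SNR_out(dB) when the source is at T₀
NF = 25.0 − 20.0 = 5.0 dB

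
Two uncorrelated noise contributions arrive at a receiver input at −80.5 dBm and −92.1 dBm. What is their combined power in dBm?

Convert to linear, add, convert back:
P₁ = 8.91×10⁻¹² W, P₂ = 6.17×10⁻¹³ W
P_tot = 9.53×10⁻¹² W → 10 log₁₀(P_tot / 10⁻³) = −80.2 dBm

−80.2 dBm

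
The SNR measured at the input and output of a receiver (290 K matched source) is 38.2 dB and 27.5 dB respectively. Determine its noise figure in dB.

10.7 dB

NF (dB) = SNR_in(dB) − SNR_out(dB) when the source is at T₀
NF = 38.2 − 27.5 = 10.7 dB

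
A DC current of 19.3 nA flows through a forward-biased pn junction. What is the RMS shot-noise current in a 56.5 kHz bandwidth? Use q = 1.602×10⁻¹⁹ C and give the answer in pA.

18.7 pA

I_n = √(2qI·B)
2qI·B = 2 × 1.602×10⁻¹⁹ × 1.93×10⁻⁸ × 5.65×10⁴ = 3.49×10⁻²² A²
I_n = √(3.49×10⁻²²) = 1.87×10⁻¹¹ A = 18.7 pA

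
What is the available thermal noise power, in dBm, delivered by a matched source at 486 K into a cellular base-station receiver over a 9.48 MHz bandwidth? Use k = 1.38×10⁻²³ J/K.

−102.0 dBm

P_n = kTB = 1.38×10⁻²³ × 486 × 9.48×10⁶ = 6.36×10⁻¹⁴ W
In dBm: 10 log₁₀(6.36×10⁻¹⁴ / 10⁻³) = −102.0 dBm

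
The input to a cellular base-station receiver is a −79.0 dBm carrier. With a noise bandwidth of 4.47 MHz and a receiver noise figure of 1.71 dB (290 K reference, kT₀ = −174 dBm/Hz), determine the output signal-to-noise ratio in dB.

Noise floor: N = −174 + 10 log₁₀(B) + NF
10 log₁₀(4.47×10⁶) = 66.5 dB
N = −174 + 66.5 + 1.71 = −105.79 dBm
SNR = P_sig − N = −79.0 − (−105.79) = 26.79 dB → 26.8 dB

26.8 dB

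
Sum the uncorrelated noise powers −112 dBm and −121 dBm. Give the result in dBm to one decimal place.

−111.5 dBm

Convert to linear, add, convert back:
P₁ = 6.31×10⁻¹⁵ W, P₂ = 7.94×10⁻¹⁶ W
P_tot = 7.10×10⁻¹⁵ W → 10 log₁₀(P_tot / 10⁻³) = −111.5 dBm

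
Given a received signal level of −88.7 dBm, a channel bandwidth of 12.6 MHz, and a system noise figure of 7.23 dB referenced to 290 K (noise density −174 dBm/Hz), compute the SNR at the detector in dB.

Noise floor: N = −174 + 10 log₁₀(B) + NF
10 log₁₀(1.26×10⁷) = 71 dB
N = −174 + 71 + 7.23 = −95.77 dBm
SNR = P_sig − N = −88.7 − (−95.77) = 7.07 dB → 7.1 dB

7.1 dB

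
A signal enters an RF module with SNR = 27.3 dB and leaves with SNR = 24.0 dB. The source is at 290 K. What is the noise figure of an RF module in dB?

3.3 dB

NF (dB) = SNR_in(dB) − SNR_out(dB) when the source is at T₀
NF = 27.3 − 24.0 = 3.3 dB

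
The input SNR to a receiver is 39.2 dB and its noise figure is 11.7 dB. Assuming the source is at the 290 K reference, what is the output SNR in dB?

By definition F = SNR_in/SNR_out, so in dB: SNR_out = SNR_in − NF
SNR_out = 39.2 − 11.7 = 27.5 dB

27.5 dB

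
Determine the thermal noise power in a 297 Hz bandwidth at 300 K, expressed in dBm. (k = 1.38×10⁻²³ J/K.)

P_n = kTB = 1.38×10⁻²³ × 300 × 2.97×10² = 1.23×10⁻¹⁸ W
In dBm: 10 log₁₀(1.23×10⁻¹⁸ / 10⁻³) = −149.1 dBm

−149.1 dBm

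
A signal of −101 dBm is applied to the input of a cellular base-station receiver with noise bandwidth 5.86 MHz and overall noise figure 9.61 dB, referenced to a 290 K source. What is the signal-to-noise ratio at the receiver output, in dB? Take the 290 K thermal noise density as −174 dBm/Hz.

−4.3 dB

Noise floor: N = −174 + 10 log₁₀(B) + NF
10 log₁₀(5.86×10⁶) = 67.68 dB
N = −174 + 67.68 + 9.61 = −96.71 dBm
SNR = P_sig − N = −101 − (−96.71) = −4.29 dB → −4.3 dB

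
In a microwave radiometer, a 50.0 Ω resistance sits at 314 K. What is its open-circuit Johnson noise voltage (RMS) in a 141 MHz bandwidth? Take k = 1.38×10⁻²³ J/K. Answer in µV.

11.1 µV

V_n = √(4kTRB)
4kTRB = 4 × 1.38×10⁻²³ × 314 × 5.00×10¹ × 1.41×10⁸ = 1.22×10⁻¹⁰ V²
V_n = √(1.22×10⁻¹⁰) = 1.11×10⁻⁵ V = 11.1 µV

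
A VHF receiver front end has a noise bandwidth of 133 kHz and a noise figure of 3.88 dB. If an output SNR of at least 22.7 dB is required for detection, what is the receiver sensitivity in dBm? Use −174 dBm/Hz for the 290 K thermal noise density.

Sensitivity = −174 + 10 log₁₀(B) + NF + SNR_min
= −174 + 51.24 + 3.88 + 22.7
= −96.18 dBm → −96.2 dBm

−96.2 dBm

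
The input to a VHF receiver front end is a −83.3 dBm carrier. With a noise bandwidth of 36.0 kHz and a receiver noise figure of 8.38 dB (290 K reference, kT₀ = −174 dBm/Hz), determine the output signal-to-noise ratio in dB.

Noise floor: N = −174 + 10 log₁₀(B) + NF
10 log₁₀(3.60×10⁴) = 45.56 dB
N = −174 + 45.56 + 8.38 = −120.06 dBm
SNR = P_sig − N = −83.3 − (−120.06) = 36.76 dB → 36.8 dB

36.8 dB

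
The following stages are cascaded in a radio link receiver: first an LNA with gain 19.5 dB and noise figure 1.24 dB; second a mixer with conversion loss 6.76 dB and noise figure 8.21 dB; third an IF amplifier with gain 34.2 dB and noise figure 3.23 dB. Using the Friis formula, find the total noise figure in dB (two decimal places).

Convert to linear (a loss of L dB is a gain of −L dB): F_i = 10^(NF_i/10), G_i = 10^(G_i,dB/10)
  Stage 1: F_1 = 10^(1.24/10) = 1.330, G_1 = 10^(19.5/10) = 89.13
  Stage 2: F_2 = 10^(8.21/10) = 6.622, G_2 = 10^(−6.76/10) = 0.2109
  Stage 3: F_3 = 10^(3.23/10) = 2.104, G_3 = 10^(34.2/10) = 2630
Friis cascade:
  F = 1.330 + (6.622 − 1)/89.13 + (2.104 − 1)/18.79 = 1.452
NF = 10 log₁₀(1.452) = 1.62 dB

1.62 dB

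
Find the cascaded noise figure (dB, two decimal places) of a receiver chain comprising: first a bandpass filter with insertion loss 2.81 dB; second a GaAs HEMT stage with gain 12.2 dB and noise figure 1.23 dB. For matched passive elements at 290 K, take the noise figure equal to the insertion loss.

Convert to linear (a loss of L dB is a gain of −L dB): F_i = 10^(NF_i/10), G_i = 10^(G_i,dB/10)
  Stage 1: F_1 = 10^(2.81/10) = 1.910, G_1 = 10^(−2.81/10) = 0.5236
  Stage 2: F_2 = 10^(1.23/10) = 1.327, G_2 = 10^(12.2/10) = 16.60
Friis cascade:
  F = 1.910 + (1.327 − 1)/0.5236 = 2.535
NF = 10 log₁₀(2.535) = 4.04 dB

4.04 dB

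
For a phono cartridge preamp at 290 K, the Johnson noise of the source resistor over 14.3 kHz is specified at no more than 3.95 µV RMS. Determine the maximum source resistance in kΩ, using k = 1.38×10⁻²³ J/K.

Johnson–Nyquist: V_n = √(4kTRB) ⇒ R = V_n² / (4kTB)
4kTB = 4 × 1.38×10⁻²³ × 290 × 1.43×10⁴ = 2.29×10⁻¹⁶
R = (3.95×10⁻⁶)² / 2.29×10⁻¹⁶ = 6.82×10⁴ Ω = 68.2 kΩ

68.2 kΩ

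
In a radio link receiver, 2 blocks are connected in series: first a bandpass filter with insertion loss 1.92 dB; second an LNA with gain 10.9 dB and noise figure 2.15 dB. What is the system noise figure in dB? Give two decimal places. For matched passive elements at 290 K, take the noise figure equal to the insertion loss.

4.07 dB

Convert to linear (a loss of L dB is a gain of −L dB): F_i = 10^(NF_i/10), G_i = 10^(G_i,dB/10)
  Stage 1: F_1 = 10^(1.92/10) = 1.556, G_1 = 10^(−1.92/10) = 0.6427
  Stage 2: F_2 = 10^(2.15/10) = 1.641, G_2 = 10^(10.9/10) = 12.30
Friis cascade:
  F = 1.556 + (1.641 − 1)/0.6427 = 2.553
NF = 10 log₁₀(2.553) = 4.07 dB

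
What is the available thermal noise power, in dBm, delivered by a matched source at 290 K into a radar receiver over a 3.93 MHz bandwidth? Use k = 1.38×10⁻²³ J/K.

P_n = kTB = 1.38×10⁻²³ × 290 × 3.93×10⁶ = 1.57×10⁻¹⁴ W
In dBm: 10 log₁₀(1.57×10⁻¹⁴ / 10⁻³) = −108.0 dBm

−108.0 dBm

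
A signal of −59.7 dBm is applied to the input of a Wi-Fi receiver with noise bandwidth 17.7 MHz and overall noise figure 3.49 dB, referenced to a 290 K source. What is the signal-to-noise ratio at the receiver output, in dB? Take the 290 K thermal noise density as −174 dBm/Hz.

38.3 dB

Noise floor: N = −174 + 10 log₁₀(B) + NF
10 log₁₀(1.77×10⁷) = 72.48 dB
N = −174 + 72.48 + 3.49 = −98.03 dBm
SNR = P_sig − N = −59.7 − (−98.03) = 38.33 dB → 38.3 dB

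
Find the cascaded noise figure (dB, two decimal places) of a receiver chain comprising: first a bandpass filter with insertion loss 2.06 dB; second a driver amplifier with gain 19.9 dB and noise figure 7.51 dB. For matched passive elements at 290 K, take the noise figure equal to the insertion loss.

Convert to linear (a loss of L dB is a gain of −L dB): F_i = 10^(NF_i/10), G_i = 10^(G_i,dB/10)
  Stage 1: F_1 = 10^(2.06/10) = 1.607, G_1 = 10^(−2.06/10) = 0.6223
  Stage 2: F_2 = 10^(7.51/10) = 5.636, G_2 = 10^(19.9/10) = 97.72
Friis cascade:
  F = 1.607 + (5.636 − 1)/0.6223 = 9.057
NF = 10 log₁₀(9.057) = 9.57 dB

9.57 dB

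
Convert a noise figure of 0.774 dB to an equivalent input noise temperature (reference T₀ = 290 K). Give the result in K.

56.6 K

F = 10^(0.774/10) = 1.19509
T_e = (F − 1)·T₀ = (1.19509 − 1) × 290 = 56.6 K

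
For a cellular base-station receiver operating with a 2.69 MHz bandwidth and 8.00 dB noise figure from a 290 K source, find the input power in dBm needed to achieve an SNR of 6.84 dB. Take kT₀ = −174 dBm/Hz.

−94.9 dBm

Sensitivity = −174 + 10 log₁₀(B) + NF + SNR_min
= −174 + 64.3 + 8.00 + 6.84
= −94.86 dBm → −94.9 dBm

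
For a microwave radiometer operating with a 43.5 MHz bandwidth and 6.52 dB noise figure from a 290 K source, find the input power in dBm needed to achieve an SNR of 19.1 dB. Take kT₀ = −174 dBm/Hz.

Sensitivity = −174 + 10 log₁₀(B) + NF + SNR_min
= −174 + 76.38 + 6.52 + 19.1
= −72.00 dBm → −72.0 dBm

−72.0 dBm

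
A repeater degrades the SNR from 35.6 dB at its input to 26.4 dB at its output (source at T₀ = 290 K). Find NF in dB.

NF (dB) = SNR_in(dB) − SNR_out(dB) when the source is at T₀
NF = 35.6 − 26.4 = 9.2 dB

9.2 dB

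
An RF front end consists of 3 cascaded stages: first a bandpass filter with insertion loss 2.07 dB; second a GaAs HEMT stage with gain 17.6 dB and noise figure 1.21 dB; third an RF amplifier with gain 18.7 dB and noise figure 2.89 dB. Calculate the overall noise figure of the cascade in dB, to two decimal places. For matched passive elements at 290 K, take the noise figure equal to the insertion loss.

3.33 dB

Convert to linear (a loss of L dB is a gain of −L dB): F_i = 10^(NF_i/10), G_i = 10^(G_i,dB/10)
  Stage 1: F_1 = 10^(2.07/10) = 1.611, G_1 = 10^(−2.07/10) = 0.6209
  Stage 2: F_2 = 10^(1.21/10) = 1.321, G_2 = 10^(17.6/10) = 57.54
  Stage 3: F_3 = 10^(2.89/10) = 1.945, G_3 = 10^(18.7/10) = 74.13
Friis cascade:
  F = 1.611 + (1.321 − 1)/0.6209 + (1.945 − 1)/35.73 = 2.155
NF = 10 log₁₀(2.155) = 3.33 dB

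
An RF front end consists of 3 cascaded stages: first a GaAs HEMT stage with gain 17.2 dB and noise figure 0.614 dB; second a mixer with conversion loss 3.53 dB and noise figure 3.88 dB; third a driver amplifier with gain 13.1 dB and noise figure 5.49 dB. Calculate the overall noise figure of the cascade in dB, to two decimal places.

1.10 dB

Convert to linear (a loss of L dB is a gain of −L dB): F_i = 10^(NF_i/10), G_i = 10^(G_i,dB/10)
  Stage 1: F_1 = 10^(0.614/10) = 1.152, G_1 = 10^(17.2/10) = 52.48
  Stage 2: F_2 = 10^(3.88/10) = 2.443, G_2 = 10^(−3.53/10) = 0.4436
  Stage 3: F_3 = 10^(5.49/10) = 3.540, G_3 = 10^(13.1/10) = 20.42
Friis cascade:
  F = 1.152 + (2.443 − 1)/52.48 + (3.540 − 1)/23.28 = 1.288
NF = 10 log₁₀(1.288) = 1.10 dB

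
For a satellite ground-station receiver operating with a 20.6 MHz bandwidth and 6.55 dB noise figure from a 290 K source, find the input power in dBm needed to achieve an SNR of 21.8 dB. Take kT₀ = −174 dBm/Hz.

−72.5 dBm

Sensitivity = −174 + 10 log₁₀(B) + NF + SNR_min
= −174 + 73.14 + 6.55 + 21.8
= −72.51 dBm → −72.5 dBm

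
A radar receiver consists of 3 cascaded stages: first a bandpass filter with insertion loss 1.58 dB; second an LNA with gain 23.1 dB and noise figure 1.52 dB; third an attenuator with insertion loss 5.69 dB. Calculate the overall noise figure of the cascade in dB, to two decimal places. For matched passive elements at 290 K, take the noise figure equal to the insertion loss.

3.14 dB

Convert to linear (a loss of L dB is a gain of −L dB): F_i = 10^(NF_i/10), G_i = 10^(G_i,dB/10)
  Stage 1: F_1 = 10^(1.58/10) = 1.439, G_1 = 10^(−1.58/10) = 0.6950
  Stage 2: F_2 = 10^(1.52/10) = 1.419, G_2 = 10^(23.1/10) = 204.2
  Stage 3: F_3 = 10^(5.69/10) = 3.707, G_3 = 10^(−5.69/10) = 0.2698
Friis cascade:
  F = 1.439 + (1.419 − 1)/0.6950 + (3.707 − 1)/141.9 = 2.061
NF = 10 log₁₀(2.061) = 3.14 dB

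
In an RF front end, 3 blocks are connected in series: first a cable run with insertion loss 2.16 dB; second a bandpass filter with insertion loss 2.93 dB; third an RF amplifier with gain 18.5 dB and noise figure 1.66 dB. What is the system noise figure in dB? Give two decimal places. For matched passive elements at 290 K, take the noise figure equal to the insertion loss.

6.75 dB

Convert to linear (a loss of L dB is a gain of −L dB): F_i = 10^(NF_i/10), G_i = 10^(G_i,dB/10)
  Stage 1: F_1 = 10^(2.16/10) = 1.644, G_1 = 10^(−2.16/10) = 0.6081
  Stage 2: F_2 = 10^(2.93/10) = 1.963, G_2 = 10^(−2.93/10) = 0.5093
  Stage 3: F_3 = 10^(1.66/10) = 1.466, G_3 = 10^(18.5/10) = 70.79
Friis cascade:
  F = 1.644 + (1.963 − 1)/0.6081 + (1.466 − 1)/0.3097 = 4.732
NF = 10 log₁₀(4.732) = 6.75 dB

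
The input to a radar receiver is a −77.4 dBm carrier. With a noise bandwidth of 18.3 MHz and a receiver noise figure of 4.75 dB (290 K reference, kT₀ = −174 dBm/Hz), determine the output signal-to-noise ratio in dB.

19.2 dB

Noise floor: N = −174 + 10 log₁₀(B) + NF
10 log₁₀(1.83×10⁷) = 72.62 dB
N = −174 + 72.62 + 4.75 = −96.63 dBm
SNR = P_sig − N = −77.4 − (−96.63) = 19.23 dB → 19.2 dB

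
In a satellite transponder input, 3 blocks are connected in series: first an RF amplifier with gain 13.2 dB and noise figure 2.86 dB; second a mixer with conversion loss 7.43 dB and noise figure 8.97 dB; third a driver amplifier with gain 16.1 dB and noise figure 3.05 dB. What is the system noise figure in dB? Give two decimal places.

Convert to linear (a loss of L dB is a gain of −L dB): F_i = 10^(NF_i/10), G_i = 10^(G_i,dB/10)
  Stage 1: F_1 = 10^(2.86/10) = 1.932, G_1 = 10^(13.2/10) = 20.89
  Stage 2: F_2 = 10^(8.97/10) = 7.889, G_2 = 10^(−7.43/10) = 0.1807
  Stage 3: F_3 = 10^(3.05/10) = 2.018, G_3 = 10^(16.1/10) = 40.74
Friis cascade:
  F = 1.932 + (7.889 − 1)/20.89 + (2.018 − 1)/3.776 = 2.531
NF = 10 log₁₀(2.531) = 4.03 dB

4.03 dB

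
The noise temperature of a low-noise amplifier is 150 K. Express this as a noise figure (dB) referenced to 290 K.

1.81 dB

F = 1 + T_e/T₀ = 1 + 150/290 = 1.51724
NF = 10 log₁₀(1.51724) = 1.81 dB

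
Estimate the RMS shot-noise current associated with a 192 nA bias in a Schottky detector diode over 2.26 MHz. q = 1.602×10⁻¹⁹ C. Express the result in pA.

373 pA

I_n = √(2qI·B)
2qI·B = 2 × 1.602×10⁻¹⁹ × 1.92×10⁻⁷ × 2.26×10⁶ = 1.39×10⁻¹⁹ A²
I_n = √(1.39×10⁻¹⁹) = 3.73×10⁻¹⁰ A = 373 pA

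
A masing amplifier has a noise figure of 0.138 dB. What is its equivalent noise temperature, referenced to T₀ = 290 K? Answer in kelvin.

9.36 K

F = 10^(0.138/10) = 1.03229
T_e = (F − 1)·T₀ = (1.03229 − 1) × 290 = 9.36 K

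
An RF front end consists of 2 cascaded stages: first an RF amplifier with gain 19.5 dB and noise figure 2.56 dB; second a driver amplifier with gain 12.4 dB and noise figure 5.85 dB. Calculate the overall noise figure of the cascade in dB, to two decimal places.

Convert to linear (a loss of L dB is a gain of −L dB): F_i = 10^(NF_i/10), G_i = 10^(G_i,dB/10)
  Stage 1: F_1 = 10^(2.56/10) = 1.803, G_1 = 10^(19.5/10) = 89.13
  Stage 2: F_2 = 10^(5.85/10) = 3.846, G_2 = 10^(12.4/10) = 17.38
Friis cascade:
  F = 1.803 + (3.846 − 1)/89.13 = 1.835
NF = 10 log₁₀(1.835) = 2.64 dB

2.64 dB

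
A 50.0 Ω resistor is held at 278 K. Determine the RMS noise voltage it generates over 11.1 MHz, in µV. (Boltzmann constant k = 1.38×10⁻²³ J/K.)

2.92 µV

V_n = √(4kTRB)
4kTRB = 4 × 1.38×10⁻²³ × 278 × 5.00×10¹ × 1.11×10⁷ = 8.52×10⁻¹² V²
V_n = √(8.52×10⁻¹²) = 2.92×10⁻⁶ V = 2.92 µV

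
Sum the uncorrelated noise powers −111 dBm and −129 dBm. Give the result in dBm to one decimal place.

−110.9 dBm

Convert to linear, add, convert back:
P₁ = 7.94×10⁻¹⁵ W, P₂ = 1.26×10⁻¹⁶ W
P_tot = 8.07×10⁻¹⁵ W → 10 log₁₀(P_tot / 10⁻³) = −110.9 dBm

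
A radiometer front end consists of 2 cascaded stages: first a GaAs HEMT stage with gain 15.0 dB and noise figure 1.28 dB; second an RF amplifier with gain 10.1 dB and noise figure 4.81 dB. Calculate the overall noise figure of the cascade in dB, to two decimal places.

1.48 dB

Convert to linear (a loss of L dB is a gain of −L dB): F_i = 10^(NF_i/10), G_i = 10^(G_i,dB/10)
  Stage 1: F_1 = 10^(1.28/10) = 1.343, G_1 = 10^(15.0/10) = 31.62
  Stage 2: F_2 = 10^(4.81/10) = 3.027, G_2 = 10^(10.1/10) = 10.23
Friis cascade:
  F = 1.343 + (3.027 − 1)/31.62 = 1.407
NF = 10 log₁₀(1.407) = 1.48 dB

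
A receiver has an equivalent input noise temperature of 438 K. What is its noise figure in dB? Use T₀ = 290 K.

4.00 dB

F = 1 + T_e/T₀ = 1 + 438/290 = 2.51034
NF = 10 log₁₀(2.51034) = 4.00 dB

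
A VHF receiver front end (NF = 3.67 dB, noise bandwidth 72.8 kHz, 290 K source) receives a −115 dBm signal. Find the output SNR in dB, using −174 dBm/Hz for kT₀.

6.7 dB

Noise floor: N = −174 + 10 log₁₀(B) + NF
10 log₁₀(7.28×10⁴) = 48.62 dB
N = −174 + 48.62 + 3.67 = −121.71 dBm
SNR = P_sig − N = −115 − (−121.71) = 6.71 dB → 6.7 dB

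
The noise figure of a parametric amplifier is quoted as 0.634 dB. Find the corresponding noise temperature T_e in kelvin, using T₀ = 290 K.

F = 10^(0.634/10) = 1.15718
T_e = (F − 1)·T₀ = (1.15718 − 1) × 290 = 45.6 K

45.6 K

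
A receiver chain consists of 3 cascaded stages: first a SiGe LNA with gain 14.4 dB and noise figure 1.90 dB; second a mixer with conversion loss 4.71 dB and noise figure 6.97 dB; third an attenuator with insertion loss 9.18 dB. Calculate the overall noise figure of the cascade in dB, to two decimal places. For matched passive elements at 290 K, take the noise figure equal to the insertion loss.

Convert to linear (a loss of L dB is a gain of −L dB): F_i = 10^(NF_i/10), G_i = 10^(G_i,dB/10)
  Stage 1: F_1 = 10^(1.90/10) = 1.549, G_1 = 10^(14.4/10) = 27.54
  Stage 2: F_2 = 10^(6.97/10) = 4.977, G_2 = 10^(−4.71/10) = 0.3381
  Stage 3: F_3 = 10^(9.18/10) = 8.279, G_3 = 10^(−9.18/10) = 0.1208
Friis cascade:
  F = 1.549 + (4.977 − 1)/27.54 + (8.279 − 1)/9.311 = 2.475
NF = 10 log₁₀(2.475) = 3.94 dB

3.94 dB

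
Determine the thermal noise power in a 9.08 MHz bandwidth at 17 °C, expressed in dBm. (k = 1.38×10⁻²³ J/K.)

−104.4 dBm

T = 17 °C + 273.15 = 290.15 K
P_n = kTB = 1.38×10⁻²³ × 290.15 × 9.08×10⁶ = 3.64×10⁻¹⁴ W
In dBm: 10 log₁₀(3.64×10⁻¹⁴ / 10⁻³) = −104.4 dBm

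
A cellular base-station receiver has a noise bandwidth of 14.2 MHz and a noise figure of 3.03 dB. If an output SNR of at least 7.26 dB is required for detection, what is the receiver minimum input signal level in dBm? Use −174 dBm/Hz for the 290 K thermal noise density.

−92.2 dBm

Sensitivity = −174 + 10 log₁₀(B) + NF + SNR_min
= −174 + 71.52 + 3.03 + 7.26
= −92.19 dBm → −92.2 dBm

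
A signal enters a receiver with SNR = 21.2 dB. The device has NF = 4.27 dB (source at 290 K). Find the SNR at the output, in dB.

16.93 dB

By definition F = SNR_in/SNR_out, so in dB: SNR_out = SNR_in − NF
SNR_out = 21.2 − 4.27 = 16.93 dB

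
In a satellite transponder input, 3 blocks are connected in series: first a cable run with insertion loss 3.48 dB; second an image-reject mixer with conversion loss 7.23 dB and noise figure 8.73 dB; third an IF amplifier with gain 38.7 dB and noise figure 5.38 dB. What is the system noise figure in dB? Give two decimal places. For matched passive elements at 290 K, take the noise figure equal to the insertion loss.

16.58 dB

Convert to linear (a loss of L dB is a gain of −L dB): F_i = 10^(NF_i/10), G_i = 10^(G_i,dB/10)
  Stage 1: F_1 = 10^(3.48/10) = 2.228, G_1 = 10^(−3.48/10) = 0.4487
  Stage 2: F_2 = 10^(8.73/10) = 7.464, G_2 = 10^(−7.23/10) = 0.1892
  Stage 3: F_3 = 10^(5.38/10) = 3.451, G_3 = 10^(38.7/10) = 7413
Friis cascade:
  F = 2.228 + (7.464 − 1)/0.4487 + (3.451 − 1)/0.08492 = 45.50
NF = 10 log₁₀(45.50) = 16.58 dB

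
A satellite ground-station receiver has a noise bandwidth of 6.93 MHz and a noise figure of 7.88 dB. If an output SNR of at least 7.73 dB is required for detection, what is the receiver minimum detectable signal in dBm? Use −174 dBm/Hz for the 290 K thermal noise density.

−90.0 dBm

Sensitivity = −174 + 10 log₁₀(B) + NF + SNR_min
= −174 + 68.41 + 7.88 + 7.73
= −89.98 dBm → −90.0 dBm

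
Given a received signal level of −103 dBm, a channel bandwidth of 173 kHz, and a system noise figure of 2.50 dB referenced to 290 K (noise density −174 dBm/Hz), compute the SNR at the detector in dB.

16.1 dB

Noise floor: N = −174 + 10 log₁₀(B) + NF
10 log₁₀(1.73×10⁵) = 52.38 dB
N = −174 + 52.38 + 2.50 = −119.12 dBm
SNR = P_sig − N = −103 − (−119.12) = 16.12 dB → 16.1 dB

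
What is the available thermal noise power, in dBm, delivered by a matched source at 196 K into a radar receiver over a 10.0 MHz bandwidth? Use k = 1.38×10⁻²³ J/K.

−105.7 dBm

P_n = kTB = 1.38×10⁻²³ × 196 × 1.00×10⁷ = 2.70×10⁻¹⁴ W
In dBm: 10 log₁₀(2.70×10⁻¹⁴ / 10⁻³) = −105.7 dBm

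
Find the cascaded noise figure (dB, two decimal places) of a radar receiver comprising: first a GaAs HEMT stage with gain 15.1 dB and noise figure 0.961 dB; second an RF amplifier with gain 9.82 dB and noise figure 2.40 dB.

1.04 dB

Convert to linear (a loss of L dB is a gain of −L dB): F_i = 10^(NF_i/10), G_i = 10^(G_i,dB/10)
  Stage 1: F_1 = 10^(0.961/10) = 1.248, G_1 = 10^(15.1/10) = 32.36
  Stage 2: F_2 = 10^(2.40/10) = 1.738, G_2 = 10^(9.82/10) = 9.594
Friis cascade:
  F = 1.248 + (1.738 − 1)/32.36 = 1.270
NF = 10 log₁₀(1.270) = 1.04 dB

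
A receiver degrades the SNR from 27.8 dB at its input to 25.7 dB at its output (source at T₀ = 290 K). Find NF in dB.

NF (dB) = SNR_in(dB) − SNR_out(dB) when the source is at T₀
NF = 27.8 − 25.7 = 2.1 dB

2.1 dB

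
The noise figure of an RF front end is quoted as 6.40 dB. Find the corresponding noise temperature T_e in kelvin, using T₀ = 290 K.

976 K

F = 10^(6.40/10) = 4.36516
T_e = (F − 1)·T₀ = (4.36516 − 1) × 290 = 976 K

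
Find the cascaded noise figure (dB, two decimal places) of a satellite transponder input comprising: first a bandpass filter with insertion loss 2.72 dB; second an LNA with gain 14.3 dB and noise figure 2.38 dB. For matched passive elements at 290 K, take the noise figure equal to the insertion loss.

5.10 dB

Convert to linear (a loss of L dB is a gain of −L dB): F_i = 10^(NF_i/10), G_i = 10^(G_i,dB/10)
  Stage 1: F_1 = 10^(2.72/10) = 1.871, G_1 = 10^(−2.72/10) = 0.5346
  Stage 2: F_2 = 10^(2.38/10) = 1.730, G_2 = 10^(14.3/10) = 26.92
Friis cascade:
  F = 1.871 + (1.730 − 1)/0.5346 = 3.236
NF = 10 log₁₀(3.236) = 5.10 dB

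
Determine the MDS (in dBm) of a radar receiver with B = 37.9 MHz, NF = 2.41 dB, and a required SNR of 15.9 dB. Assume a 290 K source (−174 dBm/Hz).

Sensitivity = −174 + 10 log₁₀(B) + NF + SNR_min
= −174 + 75.79 + 2.41 + 15.9
= −79.90 dBm → −79.9 dBm

−79.9 dBm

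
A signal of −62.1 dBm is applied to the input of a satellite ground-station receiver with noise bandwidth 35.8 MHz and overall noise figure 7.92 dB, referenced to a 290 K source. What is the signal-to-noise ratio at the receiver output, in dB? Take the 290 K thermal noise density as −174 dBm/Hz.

Noise floor: N = −174 + 10 log₁₀(B) + NF
10 log₁₀(3.58×10⁷) = 75.54 dB
N = −174 + 75.54 + 7.92 = −90.54 dBm
SNR = P_sig − N = −62.1 − (−90.54) = 28.44 dB → 28.4 dB

28.4 dB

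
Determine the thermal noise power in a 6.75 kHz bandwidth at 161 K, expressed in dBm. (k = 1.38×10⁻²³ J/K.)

P_n = kTB = 1.38×10⁻²³ × 161 × 6.75×10³ = 1.50×10⁻¹⁷ W
In dBm: 10 log₁₀(1.50×10⁻¹⁷ / 10⁻³) = −138.2 dBm

−138.2 dBm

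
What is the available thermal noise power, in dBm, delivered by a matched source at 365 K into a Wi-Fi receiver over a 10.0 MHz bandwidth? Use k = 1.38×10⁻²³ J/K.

P_n = kTB = 1.38×10⁻²³ × 365 × 1.00×10⁷ = 5.04×10⁻¹⁴ W
In dBm: 10 log₁₀(5.04×10⁻¹⁴ / 10⁻³) = −103.0 dBm

−103.0 dBm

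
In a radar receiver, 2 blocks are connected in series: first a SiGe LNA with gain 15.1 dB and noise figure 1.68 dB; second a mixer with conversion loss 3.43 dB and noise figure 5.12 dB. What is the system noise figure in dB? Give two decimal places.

Convert to linear (a loss of L dB is a gain of −L dB): F_i = 10^(NF_i/10), G_i = 10^(G_i,dB/10)
  Stage 1: F_1 = 10^(1.68/10) = 1.472, G_1 = 10^(15.1/10) = 32.36
  Stage 2: F_2 = 10^(5.12/10) = 3.251, G_2 = 10^(−3.43/10) = 0.4539
Friis cascade:
  F = 1.472 + (3.251 − 1)/32.36 = 1.542
NF = 10 log₁₀(1.542) = 1.88 dB

1.88 dB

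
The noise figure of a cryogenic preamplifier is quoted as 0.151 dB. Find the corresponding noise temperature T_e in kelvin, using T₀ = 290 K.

F = 10^(0.151/10) = 1.03538
T_e = (F − 1)·T₀ = (1.03538 − 1) × 290 = 10.3 K

10.3 K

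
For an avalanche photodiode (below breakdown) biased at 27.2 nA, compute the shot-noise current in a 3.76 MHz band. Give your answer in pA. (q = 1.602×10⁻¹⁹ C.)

181 pA

I_n = √(2qI·B)
2qI·B = 2 × 1.602×10⁻¹⁹ × 2.72×10⁻⁸ × 3.76×10⁶ = 3.28×10⁻²⁰ A²
I_n = √(3.28×10⁻²⁰) = 1.81×10⁻¹⁰ A = 181 pA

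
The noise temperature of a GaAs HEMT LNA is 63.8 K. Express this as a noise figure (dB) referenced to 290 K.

F = 1 + T_e/T₀ = 1 + 63.8/290 = 1.22
NF = 10 log₁₀(1.22) = 0.864 dB

0.864 dB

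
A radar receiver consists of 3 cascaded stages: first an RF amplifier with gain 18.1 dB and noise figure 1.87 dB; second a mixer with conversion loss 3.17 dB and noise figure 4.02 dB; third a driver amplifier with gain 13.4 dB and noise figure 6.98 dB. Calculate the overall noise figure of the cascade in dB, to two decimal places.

Convert to linear (a loss of L dB is a gain of −L dB): F_i = 10^(NF_i/10), G_i = 10^(G_i,dB/10)
  Stage 1: F_1 = 10^(1.87/10) = 1.538, G_1 = 10^(18.1/10) = 64.57
  Stage 2: F_2 = 10^(4.02/10) = 2.523, G_2 = 10^(−3.17/10) = 0.4819
  Stage 3: F_3 = 10^(6.98/10) = 4.989, G_3 = 10^(13.4/10) = 21.88
Friis cascade:
  F = 1.538 + (2.523 − 1)/64.57 + (4.989 − 1)/31.12 = 1.690
NF = 10 log₁₀(1.690) = 2.28 dB

2.28 dB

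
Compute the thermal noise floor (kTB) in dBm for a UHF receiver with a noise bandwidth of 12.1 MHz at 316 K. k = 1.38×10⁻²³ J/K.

−102.8 dBm

P_n = kTB = 1.38×10⁻²³ × 316 × 1.21×10⁷ = 5.28×10⁻¹⁴ W
In dBm: 10 log₁₀(5.28×10⁻¹⁴ / 10⁻³) = −102.8 dBm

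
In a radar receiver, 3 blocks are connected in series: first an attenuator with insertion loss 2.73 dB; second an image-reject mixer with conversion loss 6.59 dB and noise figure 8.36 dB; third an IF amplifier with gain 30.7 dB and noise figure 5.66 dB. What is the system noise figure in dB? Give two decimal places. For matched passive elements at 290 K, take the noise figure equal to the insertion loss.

Convert to linear (a loss of L dB is a gain of −L dB): F_i = 10^(NF_i/10), G_i = 10^(G_i,dB/10)
  Stage 1: F_1 = 10^(2.73/10) = 1.875, G_1 = 10^(−2.73/10) = 0.5333
  Stage 2: F_2 = 10^(8.36/10) = 6.855, G_2 = 10^(−6.59/10) = 0.2193
  Stage 3: F_3 = 10^(5.66/10) = 3.681, G_3 = 10^(30.7/10) = 1175
Friis cascade:
  F = 1.875 + (6.855 − 1)/0.5333 + (3.681 − 1)/0.1169 = 35.78
NF = 10 log₁₀(35.78) = 15.54 dB

15.54 dB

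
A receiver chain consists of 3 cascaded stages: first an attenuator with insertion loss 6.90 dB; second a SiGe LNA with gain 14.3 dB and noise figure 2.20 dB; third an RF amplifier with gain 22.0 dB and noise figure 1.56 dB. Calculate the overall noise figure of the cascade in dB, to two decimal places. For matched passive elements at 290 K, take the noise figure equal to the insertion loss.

Convert to linear (a loss of L dB is a gain of −L dB): F_i = 10^(NF_i/10), G_i = 10^(G_i,dB/10)
  Stage 1: F_1 = 10^(6.90/10) = 4.898, G_1 = 10^(−6.90/10) = 0.2042
  Stage 2: F_2 = 10^(2.20/10) = 1.660, G_2 = 10^(14.3/10) = 26.92
  Stage 3: F_3 = 10^(1.56/10) = 1.432, G_3 = 10^(22.0/10) = 158.5
Friis cascade:
  F = 4.898 + (1.660 − 1)/0.2042 + (1.432 − 1)/5.495 = 8.207
NF = 10 log₁₀(8.207) = 9.14 dB

9.14 dB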